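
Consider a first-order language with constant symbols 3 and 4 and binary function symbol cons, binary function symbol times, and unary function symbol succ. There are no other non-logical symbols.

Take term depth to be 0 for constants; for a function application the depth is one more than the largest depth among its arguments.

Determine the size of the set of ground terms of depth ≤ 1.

12

Count level by level. With function symbols cons/2, times/2, succ/1, the terms of depth ≤ k are the 2 constants together with each function applied to depth-≤(k−1) tuples, so N_k = 2 + N_{k-1}^2 + N_{k-1}^2 + N_{k-1}.
N_0 = 2
N_1 = 2 + 2^2 + 2^2 + 2 = 12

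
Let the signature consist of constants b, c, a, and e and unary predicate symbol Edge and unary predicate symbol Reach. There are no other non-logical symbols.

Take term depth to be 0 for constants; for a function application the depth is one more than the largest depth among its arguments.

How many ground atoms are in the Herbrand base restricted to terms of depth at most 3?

First count ground terms of depth ≤ 3.
With no function symbols every ground term is a constant, so there are exactly 4 ground terms at every depth bound.
N_0 = 4
N_1 = 4
N_2 = 4
N_3 = 4
Explicitly: b, c, a, e.
So |H| = 4.
Ground atoms are formed by filling each argument slot of a predicate with a term from H, so an r-ary predicate gives |H|^r atoms:
  Edge: 4;  Reach: 4
Total ground atoms: 4 + 4 = 8.

8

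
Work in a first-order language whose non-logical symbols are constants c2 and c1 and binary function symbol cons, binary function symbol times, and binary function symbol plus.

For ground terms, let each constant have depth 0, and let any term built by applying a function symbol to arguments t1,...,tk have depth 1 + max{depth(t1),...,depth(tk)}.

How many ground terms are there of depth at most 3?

1044302

Write N_k for the number of ground terms of depth ≤ k. A term of depth ≤ k is either a constant or a function symbol applied to arguments of depth ≤ k−1, so N_k = 2 + N_{k-1}^2 + N_{k-1}^2 + N_{k-1}^2.
N_0 = 2
N_1 = 2 + 2^2 + 2^2 + 2^2 = 14
N_2 = 2 + 14^2 + 14^2 + 14^2 = 590
N_3 = 2 + 590^2 + 590^2 + 590^2 = 1044302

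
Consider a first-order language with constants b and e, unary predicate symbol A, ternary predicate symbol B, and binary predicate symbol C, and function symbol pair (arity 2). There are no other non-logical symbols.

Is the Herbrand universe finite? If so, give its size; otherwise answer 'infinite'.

infinite

The signature has at least one function symbol (pair, arity 2) and at least one constant (b).
Iterating pair gives infinitely many distinct ground terms: b, pair(b, b), pair(pair(b, b), pair(b, b)), ...
So the Herbrand universe is infinite.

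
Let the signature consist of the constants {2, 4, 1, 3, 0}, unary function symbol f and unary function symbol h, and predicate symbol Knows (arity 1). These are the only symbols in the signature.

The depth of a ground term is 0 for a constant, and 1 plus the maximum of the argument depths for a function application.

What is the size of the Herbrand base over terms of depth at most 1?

First count ground terms of depth ≤ 1.
Let N_k = |{terms of depth ≤ k}|. Then N_0 = 5 and N_k = 5 + N_{k-1} + N_{k-1} for k ≥ 1 (one summand per function symbol, arity giving the exponent).
N_0 = 5
N_1 = 5 + 5 + 5 = 15
So |H| = 15.
Ground atoms are formed by filling each argument slot of a predicate with a term from H, so an r-ary predicate gives |H|^r atoms:
  Knows: 15
Total ground atoms: 15.

15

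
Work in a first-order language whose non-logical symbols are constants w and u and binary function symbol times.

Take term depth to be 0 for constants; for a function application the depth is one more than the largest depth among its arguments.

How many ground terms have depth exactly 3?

1408

If N_k denotes the number of depth-≤k ground terms, the 2 constants give N_0 = 2, and each function symbol of arity r contributes N_{k-1}^r new terms at level k: N_k = 2 + N_{k-1}^2.
N_0 = 2
N_1 = 2 + 2^2 = 6
N_2 = 2 + 6^2 = 38
N_3 = 2 + 38^2 = 1446
Terms of depth exactly 3: N_3 − N_2 = 1446 − 38 = 1408.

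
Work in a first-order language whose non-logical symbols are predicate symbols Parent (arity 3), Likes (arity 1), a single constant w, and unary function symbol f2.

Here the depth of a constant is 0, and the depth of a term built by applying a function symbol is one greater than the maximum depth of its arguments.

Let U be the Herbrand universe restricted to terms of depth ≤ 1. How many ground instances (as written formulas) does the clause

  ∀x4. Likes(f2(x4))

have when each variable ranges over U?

Ground terms of depth ≤ 1:
  Count level by level. With function symbols f2/1, the terms of depth ≤ k are the 1 constant together with each function applied to depth-≤(k−1) tuples, so N_k = 1 + N_{k-1}.
  N_0 = 1
  N_1 = 1 + 1 = 2
  Explicitly: w, f2(w).
So there are 2 ground terms available for substitution.
There is 1 variable to instantiate (x4),  occurring in at least one literal, so different choices give different ground instances.
Number of ground instances = 2.

2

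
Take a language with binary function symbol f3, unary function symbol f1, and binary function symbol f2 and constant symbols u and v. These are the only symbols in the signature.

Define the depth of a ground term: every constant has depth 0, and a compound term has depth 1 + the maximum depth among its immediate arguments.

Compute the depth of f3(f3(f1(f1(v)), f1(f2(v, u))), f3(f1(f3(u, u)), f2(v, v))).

4

depth(f1(v)) = 1 + depth(v) = 1 + 0 = 1
depth(f1(f1(v))) = 1 + depth(f1(v)) = 1 + 1 = 2
depth(f2(v, u)) = 1 + max(0, 0) = 1
depth(f1(f2(v, u))) = 1 + depth(f2(v, u)) = 1 + 1 = 2
depth(f3(f1(f1(v)), f1(f2(v, u)))) = 1 + max(2, 2) = 3
depth(f3(u, u)) = 1 + max(0, 0) = 1
depth(f1(f3(u, u))) = 1 + depth(f3(u, u)) = 1 + 1 = 2
depth(f2(v, v)) = 1 + max(0, 0) = 1
depth(f3(f1(f3(u, u)), f2(v, v))) = 1 + max(2, 1) = 3
depth(f3(f3(f1(f1(v)), f1(f2(v, u))), f3(f1(f3(u, u)), f2(v, v)))) = 1 + max(3, 3) = 4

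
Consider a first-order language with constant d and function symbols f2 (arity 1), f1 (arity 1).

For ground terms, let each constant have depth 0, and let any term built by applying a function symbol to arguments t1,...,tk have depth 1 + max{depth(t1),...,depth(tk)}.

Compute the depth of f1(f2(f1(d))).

depth(f1(d)) = 1 + depth(d) = 1 + 0 = 1
depth(f2(f1(d))) = 1 + depth(f1(d)) = 1 + 1 = 2
depth(f1(f2(f1(d)))) = 1 + depth(f2(f1(d))) = 1 + 2 = 3

3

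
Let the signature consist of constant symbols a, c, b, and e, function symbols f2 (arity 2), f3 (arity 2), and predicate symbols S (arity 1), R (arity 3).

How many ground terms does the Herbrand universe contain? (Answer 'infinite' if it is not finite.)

The signature has at least one function symbol (f2, arity 2) and at least one constant (a).
Iterating f2 gives infinitely many distinct ground terms: a, f2(a, a), f2(f2(a, a), f2(a, a)), ...
So the Herbrand universe is infinite.

infinite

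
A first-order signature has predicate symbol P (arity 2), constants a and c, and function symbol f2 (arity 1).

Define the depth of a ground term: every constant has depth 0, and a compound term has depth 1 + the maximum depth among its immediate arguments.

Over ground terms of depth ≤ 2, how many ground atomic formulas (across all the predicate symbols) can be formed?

36

First count ground terms of depth ≤ 2.
If N_k denotes the number of depth-≤k ground terms, the 2 constants give N_0 = 2, and each function symbol of arity r contributes N_{k-1}^r new terms at level k: N_k = 2 + N_{k-1}.
N_0 = 2
N_1 = 2 + 2 = 4
N_2 = 2 + 4 = 6
Explicitly: a, c, f2(a), f2(c), f2(f2(a)), f2(f2(c)).
So |H| = 6.
For each predicate symbol, the number of ground atoms is |H| raised to its arity; summing:
  P: 6^2 = 36
Total ground atoms: 36.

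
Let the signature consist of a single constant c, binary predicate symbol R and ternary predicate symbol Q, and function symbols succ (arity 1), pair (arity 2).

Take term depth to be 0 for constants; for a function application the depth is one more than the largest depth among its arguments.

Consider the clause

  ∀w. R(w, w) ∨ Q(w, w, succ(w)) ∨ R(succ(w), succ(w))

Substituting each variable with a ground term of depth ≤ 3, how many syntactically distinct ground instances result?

183

Ground terms of depth ≤ 3:
  Let N_k = |{terms of depth ≤ k}|. Then N_0 = 1 and N_k = 1 + N_{k-1} + N_{k-1}^2 for k ≥ 1 (one summand per function symbol, arity giving the exponent).
  N_0 = 1
  N_1 = 1 + 1 + 1^2 = 3
  N_2 = 1 + 3 + 3^2 = 13
  N_3 = 1 + 13 + 13^2 = 183
So there are 183 ground terms available for substitution.
The clause has 1 distinct variable (w), which appears in the body. In the free term algebra distinct substitutions yield syntactically distinct ground instances.
Number of ground instances = 183.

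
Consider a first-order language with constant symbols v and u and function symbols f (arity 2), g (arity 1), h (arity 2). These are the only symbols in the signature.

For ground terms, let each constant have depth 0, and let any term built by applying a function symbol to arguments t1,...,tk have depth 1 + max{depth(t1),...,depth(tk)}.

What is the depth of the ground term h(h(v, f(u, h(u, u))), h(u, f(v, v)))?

4

depth(h(u, u)) = 1 + max(0, 0) = 1
depth(f(u, h(u, u))) = 1 + max(0, 1) = 2
depth(h(v, f(u, h(u, u)))) = 1 + max(0, 2) = 3
depth(f(v, v)) = 1 + max(0, 0) = 1
depth(h(u, f(v, v))) = 1 + max(0, 1) = 2
depth(h(h(v, f(u, h(u, u))), h(u, f(v, v)))) = 1 + max(3, 2) = 4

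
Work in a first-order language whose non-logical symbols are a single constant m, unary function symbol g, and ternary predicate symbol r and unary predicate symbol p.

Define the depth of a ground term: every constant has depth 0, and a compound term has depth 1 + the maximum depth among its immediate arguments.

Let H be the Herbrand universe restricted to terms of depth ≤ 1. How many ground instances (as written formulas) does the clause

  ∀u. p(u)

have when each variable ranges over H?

Ground terms of depth ≤ 1:
  Let N_k count ground terms of depth at most k. Each non-constant term of depth ≤ k is some function symbol applied to depth-≤(k−1) arguments, giving N_k = 1 + N_{k-1}.
  N_0 = 1
  N_1 = 1 + 1 = 2
  Explicitly: m, g(m).
So there are 2 ground terms available for substitution.
The variable u ranges independently over the available ground terms, and distinct assignments produce distinct instances.
Number of ground instances = 2.

2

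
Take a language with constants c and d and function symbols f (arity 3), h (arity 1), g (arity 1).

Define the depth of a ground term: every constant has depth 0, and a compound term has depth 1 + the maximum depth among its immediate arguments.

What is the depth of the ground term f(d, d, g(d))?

depth(g(d)) = 1 + depth(d) = 1 + 0 = 1
depth(f(d, d, g(d))) = 1 + max(0, 0, 1) = 2

2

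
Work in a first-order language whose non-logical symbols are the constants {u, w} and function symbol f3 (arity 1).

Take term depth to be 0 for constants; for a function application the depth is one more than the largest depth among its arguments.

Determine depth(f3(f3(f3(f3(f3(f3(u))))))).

6

depth(f3(u)) = 1 + depth(u) = 1 + 0 = 1
depth(f3(f3(u))) = 1 + depth(f3(u)) = 1 + 1 = 2
depth(f3(f3(f3(u)))) = 1 + depth(f3(f3(u))) = 1 + 2 = 3
depth(f3(f3(f3(f3(u))))) = 1 + depth(f3(f3(f3(u)))) = 1 + 3 = 4
depth(f3(f3(f3(f3(f3(u)))))) = 1 + depth(f3(f3(f3(f3(u))))) = 1 + 4 = 5
depth(f3(f3(f3(f3(f3(f3(u))))))) = 1 + depth(f3(f3(f3(f3(f3(u)))))) = 1 + 5 = 6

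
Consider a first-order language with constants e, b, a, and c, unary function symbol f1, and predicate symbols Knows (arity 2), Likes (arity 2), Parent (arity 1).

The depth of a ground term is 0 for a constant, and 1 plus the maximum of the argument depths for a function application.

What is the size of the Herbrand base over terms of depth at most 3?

528

First count ground terms of depth ≤ 3.
If N_k denotes the number of depth-≤k ground terms, the 4 constants give N_0 = 4, and each function symbol of arity r contributes N_{k-1}^r new terms at level k: N_k = 4 + N_{k-1}.
N_0 = 4
N_1 = 4 + 4 = 8
N_2 = 4 + 8 = 12
N_3 = 4 + 12 = 16
So |H| = 16.
A ground atom is a predicate applied to a tuple of terms from H, so the count is the sum over predicates of |H|^arity:
  Knows: 16^2 = 256;  Likes: 16^2 = 256;  Parent: 16
Total ground atoms: 256 + 256 + 16 = 528.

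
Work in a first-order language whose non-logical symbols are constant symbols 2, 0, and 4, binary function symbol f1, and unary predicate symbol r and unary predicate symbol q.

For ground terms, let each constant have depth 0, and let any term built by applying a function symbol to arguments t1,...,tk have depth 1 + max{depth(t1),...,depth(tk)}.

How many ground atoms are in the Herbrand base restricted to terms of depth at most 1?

First count ground terms of depth ≤ 1.
If N_k denotes the number of depth-≤k ground terms, the 3 constants give N_0 = 3, and each function symbol of arity r contributes N_{k-1}^r new terms at level k: N_k = 3 + N_{k-1}^2.
N_0 = 3
N_1 = 3 + 3^2 = 12
Explicitly: 2, 0, 4, f1(2, 2), f1(2, 0), f1(2, 4), f1(0, 2), f1(0, 0), f1(0, 4), f1(4, 2), f1(4, 0), f1(4, 4).
So |H| = 12.
Ground atoms are formed by filling each argument slot of a predicate with a term from H, so an r-ary predicate gives |H|^r atoms:
  r: 12;  q: 12
Total ground atoms: 12 + 12 = 24.

24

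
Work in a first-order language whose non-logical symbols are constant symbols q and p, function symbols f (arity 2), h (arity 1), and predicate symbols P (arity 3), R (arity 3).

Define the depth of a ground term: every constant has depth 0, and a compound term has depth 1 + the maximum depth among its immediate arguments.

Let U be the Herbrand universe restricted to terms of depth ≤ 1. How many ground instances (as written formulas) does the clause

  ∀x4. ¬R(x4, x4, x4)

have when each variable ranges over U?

8

Ground terms of depth ≤ 1:
  Let N_k count ground terms of depth at most k. Each non-constant term of depth ≤ k is some function symbol applied to depth-≤(k−1) arguments, giving N_k = 2 + N_{k-1}^2 + N_{k-1}.
  N_0 = 2
  N_1 = 2 + 2^2 + 2 = 8
So there are 8 ground terms available for substitution.
The body mentions the single quantified variable x4; since ground terms form a free algebra, no two substitutions collapse to the same formula.
Number of ground instances = 8.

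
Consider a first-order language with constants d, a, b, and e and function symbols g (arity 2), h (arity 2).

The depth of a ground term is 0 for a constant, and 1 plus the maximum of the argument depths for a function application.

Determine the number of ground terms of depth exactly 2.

Write N_k for the number of ground terms of depth ≤ k. A term of depth ≤ k is either a constant or a function symbol applied to arguments of depth ≤ k−1, so N_k = 4 + N_{k-1}^2 + N_{k-1}^2.
N_0 = 4
N_1 = 4 + 4^2 + 4^2 = 36
N_2 = 4 + 36^2 + 36^2 = 2596
Terms of depth exactly 2: N_2 − N_1 = 2596 − 36 = 2560.

2560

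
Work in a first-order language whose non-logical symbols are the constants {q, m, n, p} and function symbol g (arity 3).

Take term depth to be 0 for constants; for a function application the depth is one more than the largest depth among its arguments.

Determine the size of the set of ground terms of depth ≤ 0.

Let N_k count ground terms of depth at most k. Each non-constant term of depth ≤ k is some function symbol applied to depth-≤(k−1) arguments, giving N_k = 4 + N_{k-1}^3.
N_0 = 4
Explicitly: q, m, n, p.

4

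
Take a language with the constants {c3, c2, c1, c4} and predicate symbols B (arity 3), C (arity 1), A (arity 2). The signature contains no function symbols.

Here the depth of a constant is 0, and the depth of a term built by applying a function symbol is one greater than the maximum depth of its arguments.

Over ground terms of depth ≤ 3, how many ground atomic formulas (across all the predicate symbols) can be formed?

84

First count ground terms of depth ≤ 3.
With no function symbols every ground term is a constant, so there are exactly 4 ground terms at every depth bound.
N_0 = 4
N_1 = 4
N_2 = 4
N_3 = 4
Explicitly: c3, c2, c1, c4.
So |H| = 4.
For each predicate symbol, the number of ground atoms is |H| raised to its arity; summing:
  B: 4^3 = 64;  C: 4;  A: 4^2 = 16
Total ground atoms: 64 + 4 + 16 = 84.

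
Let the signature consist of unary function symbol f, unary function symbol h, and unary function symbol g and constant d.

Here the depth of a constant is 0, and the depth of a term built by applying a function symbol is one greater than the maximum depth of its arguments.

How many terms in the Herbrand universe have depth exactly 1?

3

If N_k denotes the number of depth-≤k ground terms, the 1 constant gives N_0 = 1, and each function symbol of arity r contributes N_{k-1}^r new terms at level k: N_k = 1 + N_{k-1} + N_{k-1} + N_{k-1}.
N_0 = 1
N_1 = 1 + 1 + 1 + 1 = 4
Terms of depth exactly 1: N_1 − N_0 = 4 − 1 = 3.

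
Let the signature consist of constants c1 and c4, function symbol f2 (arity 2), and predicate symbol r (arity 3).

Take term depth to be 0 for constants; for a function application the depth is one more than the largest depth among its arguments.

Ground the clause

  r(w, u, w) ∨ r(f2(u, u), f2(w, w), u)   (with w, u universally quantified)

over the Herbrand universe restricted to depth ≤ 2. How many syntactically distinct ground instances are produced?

Ground terms of depth ≤ 2:
  Let N_k = |{terms of depth ≤ k}|. Then N_0 = 2 and N_k = 2 + N_{k-1}^2 for k ≥ 1 (one summand per function symbol, arity giving the exponent).
  N_0 = 2
  N_1 = 2 + 2^2 = 6
  N_2 = 2 + 6^2 = 38
So there are 38 ground terms available for substitution.
Each of w, u ranges independently over the available ground terms, and distinct assignments produce distinct instances.
Number of ground instances = 38^2 = 1444.

1444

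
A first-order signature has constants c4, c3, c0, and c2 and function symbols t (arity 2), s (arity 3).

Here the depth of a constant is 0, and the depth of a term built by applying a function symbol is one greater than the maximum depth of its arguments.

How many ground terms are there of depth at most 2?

599764

If N_k denotes the number of depth-≤k ground terms, the 4 constants give N_0 = 4, and each function symbol of arity r contributes N_{k-1}^r new terms at level k: N_k = 4 + N_{k-1}^2 + N_{k-1}^3.
N_0 = 4
N_1 = 4 + 4^2 + 4^3 = 84
N_2 = 4 + 84^2 + 84^3 = 599764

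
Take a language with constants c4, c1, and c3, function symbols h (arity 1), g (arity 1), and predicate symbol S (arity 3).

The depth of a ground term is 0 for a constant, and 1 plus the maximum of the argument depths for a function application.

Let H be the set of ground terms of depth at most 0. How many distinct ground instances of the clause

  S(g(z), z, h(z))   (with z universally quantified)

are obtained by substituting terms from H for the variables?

Ground terms of depth ≤ 0:
  If N_k denotes the number of depth-≤k ground terms, the 3 constants give N_0 = 3, and each function symbol of arity r contributes N_{k-1}^r new terms at level k: N_k = 3 + N_{k-1} + N_{k-1}.
  N_0 = 3
  Explicitly: c4, c1, c3.
So there are 3 ground terms available for substitution.
The body mentions the single quantified variable z; since ground terms form a free algebra, no two substitutions collapse to the same formula.
Number of ground instances = 3.

3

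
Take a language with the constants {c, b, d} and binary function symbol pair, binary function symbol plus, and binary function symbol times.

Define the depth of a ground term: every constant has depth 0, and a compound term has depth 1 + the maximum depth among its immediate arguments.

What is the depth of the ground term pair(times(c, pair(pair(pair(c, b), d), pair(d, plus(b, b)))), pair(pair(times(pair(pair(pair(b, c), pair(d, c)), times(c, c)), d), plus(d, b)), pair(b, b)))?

depth(pair(c, b)) = 1 + max(0, 0) = 1
depth(pair(pair(c, b), d)) = 1 + max(1, 0) = 2
depth(plus(b, b)) = 1 + max(0, 0) = 1
depth(pair(d, plus(b, b))) = 1 + max(0, 1) = 2
depth(pair(pair(pair(c, b), d), pair(d, plus(b, b)))) = 1 + max(2, 2) = 3
depth(times(c, pair(pair(pair(c, b), d), pair(d, plus(b, b))))) = 1 + max(0, 3) = 4
depth(pair(b, c)) = 1 + max(0, 0) = 1
depth(pair(d, c)) = 1 + max(0, 0) = 1
depth(pair(pair(b, c), pair(d, c))) = 1 + max(1, 1) = 2
depth(times(c, c)) = 1 + max(0, 0) = 1
depth(pair(pair(pair(b, c), pair(d, c)), times(c, c))) = 1 + max(2, 1) = 3
depth(times(pair(pair(pair(b, c), pair(d, c)), times(c, c)), d)) = 1 + max(3, 0) = 4
depth(plus(d, b)) = 1 + max(0, 0) = 1
depth(pair(times(pair(pair(pair(b, c), pair(d, c)), times(c, c)), d), plus(d, b))) = 1 + max(4, 1) = 5
depth(pair(b, b)) = 1 + max(0, 0) = 1
depth(pair(pair(times(pair(pair(pair(b, c), pair(d, c)), times(c, c)), d), plus(d, b)), pair(b, b))) = 1 + max(5, 1) = 6
depth(pair(times(c, pair(pair(pair(c, b), d), pair(d, plus(b, b)))), pair(pair(times(pair(pair(pair(b, c), pair(d, c)), times(c, c)), d), plus(d, b)), pair(b, b)))) = 1 + max(4, 6) = 7

7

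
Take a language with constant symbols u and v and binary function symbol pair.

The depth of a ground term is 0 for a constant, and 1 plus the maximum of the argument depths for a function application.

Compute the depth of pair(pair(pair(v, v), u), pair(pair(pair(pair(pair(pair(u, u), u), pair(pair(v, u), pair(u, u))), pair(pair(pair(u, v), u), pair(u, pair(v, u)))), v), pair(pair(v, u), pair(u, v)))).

depth(pair(v, v)) = 1 + max(0, 0) = 1
depth(pair(pair(v, v), u)) = 1 + max(1, 0) = 2
depth(pair(u, u)) = 1 + max(0, 0) = 1
depth(pair(pair(u, u), u)) = 1 + max(1, 0) = 2
depth(pair(v, u)) = 1 + max(0, 0) = 1
depth(pair(pair(v, u), pair(u, u))) = 1 + max(1, 1) = 2
depth(pair(pair(pair(u, u), u), pair(pair(v, u), pair(u, u)))) = 1 + max(2, 2) = 3
depth(pair(u, v)) = 1 + max(0, 0) = 1
depth(pair(pair(u, v), u)) = 1 + max(1, 0) = 2
depth(pair(u, pair(v, u))) = 1 + max(0, 1) = 2
depth(pair(pair(pair(u, v), u), pair(u, pair(v, u)))) = 1 + max(2, 2) = 3
depth(pair(pair(pair(pair(u, u), u), pair(pair(v, u), pair(u, u))), pair(pair(pair(u, v), u), pair(u, pair(v, u))))) = 1 + max(3, 3) = 4
depth(pair(pair(pair(pair(pair(u, u), u), pair(pair(v, u), pair(u, u))), pair(pair(pair(u, v), u), pair(u, pair(v, u)))), v)) = 1 + max(4, 0) = 5
depth(pair(pair(v, u), pair(u, v))) = 1 + max(1, 1) = 2
depth(pair(pair(pair(pair(pair(pair(u, u), u), pair(pair(v, u), pair(u, u))), pair(pair(pair(u, v), u), pair(u, pair(v, u)))), v), pair(pair(v, u), pair(u, v)))) = 1 + max(5, 2) = 6
depth(pair(pair(pair(v, v), u), pair(pair(pair(pair(pair(pair(u, u), u), pair(pair(v, u), pair(u, u))), pair(pair(pair(u, v), u), pair(u, pair(v, u)))), v), pair(pair(v, u), pair(u, v))))) = 1 + max(2, 6) = 7

7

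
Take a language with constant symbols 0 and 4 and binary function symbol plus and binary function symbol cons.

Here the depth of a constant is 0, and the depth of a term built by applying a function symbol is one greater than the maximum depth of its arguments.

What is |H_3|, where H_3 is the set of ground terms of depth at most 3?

Count level by level. With function symbols plus/2, cons/2, the terms of depth ≤ k are the 2 constants together with each function applied to depth-≤(k−1) tuples, so N_k = 2 + N_{k-1}^2 + N_{k-1}^2.
N_0 = 2
N_1 = 2 + 2^2 + 2^2 = 10
N_2 = 2 + 10^2 + 10^2 = 202
N_3 = 2 + 202^2 + 202^2 = 81610

81610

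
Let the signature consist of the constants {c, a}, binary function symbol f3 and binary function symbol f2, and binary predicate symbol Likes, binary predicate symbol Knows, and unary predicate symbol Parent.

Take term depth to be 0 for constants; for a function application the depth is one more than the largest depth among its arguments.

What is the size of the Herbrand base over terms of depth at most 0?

First count ground terms of depth ≤ 0.
Count level by level. With function symbols f3/2, f2/2, the terms of depth ≤ k are the 2 constants together with each function applied to depth-≤(k−1) tuples, so N_k = 2 + N_{k-1}^2 + N_{k-1}^2.
N_0 = 2
Explicitly: c, a.
So |H| = 2.
A ground atom is a predicate applied to a tuple of terms from H, so the count is the sum over predicates of |H|^arity:
  Likes: 2^2 = 4;  Knows: 2^2 = 4;  Parent: 2
Total ground atoms: 4 + 4 + 2 = 10.

10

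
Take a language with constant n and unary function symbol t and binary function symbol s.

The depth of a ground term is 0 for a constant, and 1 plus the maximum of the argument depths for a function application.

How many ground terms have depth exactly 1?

If N_k denotes the number of depth-≤k ground terms, the 1 constant gives N_0 = 1, and each function symbol of arity r contributes N_{k-1}^r new terms at level k: N_k = 1 + N_{k-1} + N_{k-1}^2.
N_0 = 1
N_1 = 1 + 1 + 1^2 = 3
Terms of depth exactly 1: N_1 − N_0 = 3 − 1 = 2.

2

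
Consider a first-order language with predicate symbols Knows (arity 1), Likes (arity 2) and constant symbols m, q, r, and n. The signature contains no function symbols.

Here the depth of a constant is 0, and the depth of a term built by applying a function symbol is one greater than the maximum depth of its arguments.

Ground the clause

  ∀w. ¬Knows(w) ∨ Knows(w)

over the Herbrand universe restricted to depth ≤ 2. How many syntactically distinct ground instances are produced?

Ground terms of depth ≤ 2:
  With no function symbols every ground term is a constant, so there are exactly 4 ground terms at every depth bound.
  N_0 = 4
  N_1 = 4
  N_2 = 4
  Explicitly: m, q, r, n.
So there are 4 ground terms available for substitution.
The clause has 1 distinct variable (w), which appears in the body. In the free term algebra distinct substitutions yield syntactically distinct ground instances.
Number of ground instances = 4.

4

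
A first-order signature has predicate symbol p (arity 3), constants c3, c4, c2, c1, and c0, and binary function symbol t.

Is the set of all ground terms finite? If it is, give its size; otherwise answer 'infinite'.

The signature has at least one function symbol (t, arity 2) and at least one constant (c3).
Iterating t gives infinitely many distinct ground terms: c3, t(c3, c3), t(t(c3, c3), t(c3, c3)), ...
So the Herbrand universe is infinite.

infinite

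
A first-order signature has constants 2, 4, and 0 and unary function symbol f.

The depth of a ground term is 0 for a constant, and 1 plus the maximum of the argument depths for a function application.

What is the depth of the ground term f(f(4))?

depth(f(4)) = 1 + depth(4) = 1 + 0 = 1
depth(f(f(4))) = 1 + depth(f(4)) = 1 + 1 = 2

2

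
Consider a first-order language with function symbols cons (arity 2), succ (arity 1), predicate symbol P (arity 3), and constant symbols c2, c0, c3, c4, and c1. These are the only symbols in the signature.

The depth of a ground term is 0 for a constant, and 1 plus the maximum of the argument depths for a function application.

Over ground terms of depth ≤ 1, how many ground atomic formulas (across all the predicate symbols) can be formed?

First count ground terms of depth ≤ 1.
Count level by level. With function symbols cons/2, succ/1, the terms of depth ≤ k are the 5 constants together with each function applied to depth-≤(k−1) tuples, so N_k = 5 + N_{k-1}^2 + N_{k-1}.
N_0 = 5
N_1 = 5 + 5^2 + 5 = 35
So |H| = 35.
A ground atom is a predicate applied to a tuple of terms from H, so the count is the sum over predicates of |H|^arity:
  P: 35^3 = 42875
Total ground atoms: 42875.

42875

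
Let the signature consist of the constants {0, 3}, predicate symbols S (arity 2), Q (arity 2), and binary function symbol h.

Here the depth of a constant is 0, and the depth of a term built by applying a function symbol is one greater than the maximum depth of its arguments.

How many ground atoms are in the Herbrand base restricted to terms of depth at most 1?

72

First count ground terms of depth ≤ 1.
Count level by level. With function symbols h/2, the terms of depth ≤ k are the 2 constants together with each function applied to depth-≤(k−1) tuples, so N_k = 2 + N_{k-1}^2.
N_0 = 2
N_1 = 2 + 2^2 = 6
Explicitly: 0, 3, h(0, 0), h(0, 3), h(3, 0), h(3, 3).
So |H| = 6.
For each predicate symbol, the number of ground atoms is |H| raised to its arity; summing:
  S: 6^2 = 36;  Q: 6^2 = 36
Total ground atoms: 36 + 36 = 72.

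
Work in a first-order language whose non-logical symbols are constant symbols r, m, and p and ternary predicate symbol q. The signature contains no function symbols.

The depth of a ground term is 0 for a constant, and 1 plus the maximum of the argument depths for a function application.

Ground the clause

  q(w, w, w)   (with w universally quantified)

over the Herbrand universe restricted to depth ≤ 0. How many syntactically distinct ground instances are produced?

3

Ground terms of depth ≤ 0:
  With no function symbols every ground term is a constant, so there are exactly 3 ground terms at every depth bound.
  N_0 = 3
So there are 3 ground terms available for substitution.
The clause has 1 distinct variable (w), which appears in the body. In the free term algebra distinct substitutions yield syntactically distinct ground instances.
Number of ground instances = 3.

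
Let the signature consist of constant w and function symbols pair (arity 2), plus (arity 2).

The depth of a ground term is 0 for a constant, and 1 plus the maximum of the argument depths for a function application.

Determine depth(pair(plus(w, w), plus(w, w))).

2

depth(plus(w, w)) = 1 + max(0, 0) = 1
depth(pair(plus(w, w), plus(w, w))) = 1 + max(1, 1) = 2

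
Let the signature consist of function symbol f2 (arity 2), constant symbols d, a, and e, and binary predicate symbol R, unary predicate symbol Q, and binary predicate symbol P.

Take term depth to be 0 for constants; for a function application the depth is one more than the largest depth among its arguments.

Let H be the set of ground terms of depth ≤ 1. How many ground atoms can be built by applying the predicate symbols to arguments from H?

300

First count ground terms of depth ≤ 1.
Let N_k count ground terms of depth at most k. Each non-constant term of depth ≤ k is some function symbol applied to depth-≤(k−1) arguments, giving N_k = 3 + N_{k-1}^2.
N_0 = 3
N_1 = 3 + 3^2 = 12
So |H| = 12.
Each predicate of arity r yields |H|^r ground atoms (one per choice of an r-tuple from H):
  R: 12^2 = 144;  Q: 12;  P: 12^2 = 144
Total ground atoms: 144 + 12 + 144 = 300.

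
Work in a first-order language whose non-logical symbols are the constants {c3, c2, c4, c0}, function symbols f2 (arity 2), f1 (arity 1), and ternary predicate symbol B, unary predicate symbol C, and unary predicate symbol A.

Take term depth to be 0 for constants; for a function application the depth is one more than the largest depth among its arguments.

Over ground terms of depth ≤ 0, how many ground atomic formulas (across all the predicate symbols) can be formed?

First count ground terms of depth ≤ 0.
Count level by level. With function symbols f2/2, f1/1, the terms of depth ≤ k are the 4 constants together with each function applied to depth-≤(k−1) tuples, so N_k = 4 + N_{k-1}^2 + N_{k-1}.
N_0 = 4
Explicitly: c3, c2, c4, c0.
So |H| = 4.
A ground atom is a predicate applied to a tuple of terms from H, so the count is the sum over predicates of |H|^arity:
  B: 4^3 = 64;  C: 4;  A: 4
Total ground atoms: 64 + 4 + 4 = 72.

72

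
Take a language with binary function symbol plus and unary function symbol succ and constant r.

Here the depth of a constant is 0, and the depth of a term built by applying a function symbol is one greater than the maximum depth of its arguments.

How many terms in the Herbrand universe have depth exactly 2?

Count level by level. With function symbols plus/2, succ/1, the terms of depth ≤ k are the 1 constant together with each function applied to depth-≤(k−1) tuples, so N_k = 1 + N_{k-1}^2 + N_{k-1}.
N_0 = 1
N_1 = 1 + 1^2 + 1 = 3
N_2 = 1 + 3^2 + 3 = 13
Terms of depth exactly 2: N_2 − N_1 = 13 − 3 = 10.

10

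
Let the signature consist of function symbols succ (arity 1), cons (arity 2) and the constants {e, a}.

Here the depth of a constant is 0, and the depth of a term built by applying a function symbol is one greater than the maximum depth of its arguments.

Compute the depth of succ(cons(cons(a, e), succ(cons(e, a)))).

4

depth(cons(a, e)) = 1 + max(0, 0) = 1
depth(cons(e, a)) = 1 + max(0, 0) = 1
depth(succ(cons(e, a))) = 1 + depth(cons(e, a)) = 1 + 1 = 2
depth(cons(cons(a, e), succ(cons(e, a)))) = 1 + max(1, 2) = 3
depth(succ(cons(cons(a, e), succ(cons(e, a))))) = 1 + depth(cons(cons(a, e), succ(cons(e, a)))) = 1 + 3 = 4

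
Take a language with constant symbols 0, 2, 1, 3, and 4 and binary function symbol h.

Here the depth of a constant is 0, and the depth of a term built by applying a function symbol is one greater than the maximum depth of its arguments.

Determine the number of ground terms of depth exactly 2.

875

Let N_k = |{terms of depth ≤ k}|. Then N_0 = 5 and N_k = 5 + N_{k-1}^2 for k ≥ 1 (one summand per function symbol, arity giving the exponent).
N_0 = 5
N_1 = 5 + 5^2 = 30
N_2 = 5 + 30^2 = 905
Terms of depth exactly 2: N_2 − N_1 = 905 − 30 = 875.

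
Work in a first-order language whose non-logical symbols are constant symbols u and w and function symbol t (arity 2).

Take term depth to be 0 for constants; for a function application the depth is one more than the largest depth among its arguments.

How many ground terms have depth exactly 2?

32

If N_k denotes the number of depth-≤k ground terms, the 2 constants give N_0 = 2, and each function symbol of arity r contributes N_{k-1}^r new terms at level k: N_k = 2 + N_{k-1}^2.
N_0 = 2
N_1 = 2 + 2^2 = 6
N_2 = 2 + 6^2 = 38
Terms of depth exactly 2: N_2 − N_1 = 38 − 6 = 32.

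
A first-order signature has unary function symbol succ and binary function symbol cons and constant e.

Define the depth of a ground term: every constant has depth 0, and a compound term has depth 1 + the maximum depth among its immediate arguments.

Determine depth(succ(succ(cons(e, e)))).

3

depth(cons(e, e)) = 1 + max(0, 0) = 1
depth(succ(cons(e, e))) = 1 + depth(cons(e, e)) = 1 + 1 = 2
depth(succ(succ(cons(e, e)))) = 1 + depth(succ(cons(e, e))) = 1 + 2 = 3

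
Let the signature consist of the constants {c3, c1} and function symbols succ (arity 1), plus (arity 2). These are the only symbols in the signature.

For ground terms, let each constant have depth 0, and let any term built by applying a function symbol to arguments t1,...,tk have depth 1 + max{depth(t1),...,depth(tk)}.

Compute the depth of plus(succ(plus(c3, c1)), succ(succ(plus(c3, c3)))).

4

depth(plus(c3, c1)) = 1 + max(0, 0) = 1
depth(succ(plus(c3, c1))) = 1 + depth(plus(c3, c1)) = 1 + 1 = 2
depth(plus(c3, c3)) = 1 + max(0, 0) = 1
depth(succ(plus(c3, c3))) = 1 + depth(plus(c3, c3)) = 1 + 1 = 2
depth(succ(succ(plus(c3, c3)))) = 1 + depth(succ(plus(c3, c3))) = 1 + 2 = 3
depth(plus(succ(plus(c3, c1)), succ(succ(plus(c3, c3))))) = 1 + max(2, 3) = 4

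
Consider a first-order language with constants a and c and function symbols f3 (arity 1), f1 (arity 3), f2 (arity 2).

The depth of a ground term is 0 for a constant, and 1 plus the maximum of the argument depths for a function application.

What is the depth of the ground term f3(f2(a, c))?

depth(f2(a, c)) = 1 + max(0, 0) = 1
depth(f3(f2(a, c))) = 1 + depth(f2(a, c)) = 1 + 1 = 2

2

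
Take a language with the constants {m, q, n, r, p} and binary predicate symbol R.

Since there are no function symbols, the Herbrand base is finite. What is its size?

With no function symbols, the Herbrand universe is just the 5 constants.
Ground atoms per predicate: R: 5^2 = 25.
Herbrand base size = 25 = 25.

25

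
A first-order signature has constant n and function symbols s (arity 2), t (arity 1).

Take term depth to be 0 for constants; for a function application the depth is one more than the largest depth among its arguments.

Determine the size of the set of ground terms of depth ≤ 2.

13

Write N_k for the number of ground terms of depth ≤ k. A term of depth ≤ k is either a constant or a function symbol applied to arguments of depth ≤ k−1, so N_k = 1 + N_{k-1}^2 + N_{k-1}.
N_0 = 1
N_1 = 1 + 1^2 + 1 = 3
N_2 = 1 + 3^2 + 3 = 13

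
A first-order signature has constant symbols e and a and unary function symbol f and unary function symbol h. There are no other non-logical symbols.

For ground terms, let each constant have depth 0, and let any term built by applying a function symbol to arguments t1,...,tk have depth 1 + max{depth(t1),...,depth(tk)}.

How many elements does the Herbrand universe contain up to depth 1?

6

Let N_k count ground terms of depth at most k. Each non-constant term of depth ≤ k is some function symbol applied to depth-≤(k−1) arguments, giving N_k = 2 + N_{k-1} + N_{k-1}.
N_0 = 2
N_1 = 2 + 2 + 2 = 6
Explicitly: e, a, f(e), f(a), h(e), h(a).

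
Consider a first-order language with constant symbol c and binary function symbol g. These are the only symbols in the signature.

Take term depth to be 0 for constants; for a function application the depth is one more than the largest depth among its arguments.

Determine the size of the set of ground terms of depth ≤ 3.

26

Write N_k for the number of ground terms of depth ≤ k. A term of depth ≤ k is either a constant or a function symbol applied to arguments of depth ≤ k−1, so N_k = 1 + N_{k-1}^2.
N_0 = 1
N_1 = 1 + 1^2 = 2
N_2 = 1 + 2^2 = 5
N_3 = 1 + 5^2 = 26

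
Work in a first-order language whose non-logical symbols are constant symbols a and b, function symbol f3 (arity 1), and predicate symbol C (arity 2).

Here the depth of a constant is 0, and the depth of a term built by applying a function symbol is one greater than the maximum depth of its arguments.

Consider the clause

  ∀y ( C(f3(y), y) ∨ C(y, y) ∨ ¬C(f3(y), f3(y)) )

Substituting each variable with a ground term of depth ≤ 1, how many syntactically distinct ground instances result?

Ground terms of depth ≤ 1:
  Write N_k for the number of ground terms of depth ≤ k. A term of depth ≤ k is either a constant or a function symbol applied to arguments of depth ≤ k−1, so N_k = 2 + N_{k-1}.
  N_0 = 2
  N_1 = 2 + 2 = 4
So there are 4 ground terms available for substitution.
There is 1 variable to instantiate (y),  occurring in at least one literal, so different choices give different ground instances.
Number of ground instances = 4.

4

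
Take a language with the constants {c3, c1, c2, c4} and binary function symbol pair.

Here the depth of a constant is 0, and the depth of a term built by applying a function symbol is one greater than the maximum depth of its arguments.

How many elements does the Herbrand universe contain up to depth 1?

20

Write N_k for the number of ground terms of depth ≤ k. A term of depth ≤ k is either a constant or a function symbol applied to arguments of depth ≤ k−1, so N_k = 4 + N_{k-1}^2.
N_0 = 4
N_1 = 4 + 4^2 = 20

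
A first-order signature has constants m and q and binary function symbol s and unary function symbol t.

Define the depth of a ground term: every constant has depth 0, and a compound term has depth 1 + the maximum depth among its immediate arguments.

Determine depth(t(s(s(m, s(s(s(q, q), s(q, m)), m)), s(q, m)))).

depth(s(q, q)) = 1 + max(0, 0) = 1
depth(s(q, m)) = 1 + max(0, 0) = 1
depth(s(s(q, q), s(q, m))) = 1 + max(1, 1) = 2
depth(s(s(s(q, q), s(q, m)), m)) = 1 + max(2, 0) = 3
depth(s(m, s(s(s(q, q), s(q, m)), m))) = 1 + max(0, 3) = 4
depth(s(s(m, s(s(s(q, q), s(q, m)), m)), s(q, m))) = 1 + max(4, 1) = 5
depth(t(s(s(m, s(s(s(q, q), s(q, m)), m)), s(q, m)))) = 1 + depth(s(s(m, s(s(s(q, q), s(q, m)), m)), s(q, m))) = 1 + 5 = 6

6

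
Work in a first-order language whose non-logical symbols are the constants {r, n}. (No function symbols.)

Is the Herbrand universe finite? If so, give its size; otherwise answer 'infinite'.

2

There are no function symbols, so every ground term is one of the 2 constants.
The Herbrand universe is {r, n}, which is finite with 2 elements.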